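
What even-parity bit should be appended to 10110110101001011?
Sum of data bits: 1+0+1+1+0+1+1+0+1+0+1+0+0+1+0+1+1 = 10.
10 mod 2 = 0, so parity bit = 0.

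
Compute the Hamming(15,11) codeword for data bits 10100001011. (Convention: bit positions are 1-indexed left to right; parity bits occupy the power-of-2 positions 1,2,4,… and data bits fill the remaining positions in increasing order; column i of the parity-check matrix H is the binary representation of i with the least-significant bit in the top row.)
Codeword c = d · G (mod 2), d = 10100001011:
  c[0] = d·G[:,0] = (10100001011)·(11011010101) mod 2 = 1+0+0+0+0+0+0+0+0+0+1 mod 2 = 0
  c[1] = d·G[:,1] = (10100001011)·(10110110011) mod 2 = 1+0+1+0+0+0+0+0+0+1+1 mod 2 = 0
  c[2] = d·G[:,2] = (10100001011)·(10000000000) mod 2 = 1+0+0+0+0+0+0+0+0+0+0 mod 2 = 1
  c[3] = d·G[:,3] = (10100001011)·(01110001111) mod 2 = 0+0+1+0+0+0+0+1+0+1+1 mod 2 = 0
  c[4] = d·G[:,4] = (10100001011)·(01000000000) mod 2 = 0+0+0+0+0+0+0+0+0+0+0 mod 2 = 0
  c[5] = d·G[:,5] = (10100001011)·(00100000000) mod 2 = 0+0+1+0+0+0+0+0+0+0+0 mod 2 = 1
  c[6] = d·G[:,6] = (10100001011)·(00010000000) mod 2 = 0+0+0+0+0+0+0+0+0+0+0 mod 2 = 0
  c[7] = d·G[:,7] = (10100001011)·(00001111111) mod 2 = 0+0+0+0+0+0+0+1+0+1+1 mod 2 = 1
  c[8] = d·G[:,8] = (10100001011)·(00001000000) mod 2 = 0+0+0+0+0+0+0+0+0+0+0 mod 2 = 0
  c[9] = d·G[:,9] = (10100001011)·(00000100000) mod 2 = 0+0+0+0+0+0+0+0+0+0+0 mod 2 = 0
  c[10] = d·G[:,10] = (10100001011)·(00000010000) mod 2 = 0+0+0+0+0+0+0+0+0+0+0 mod 2 = 0
  c[11] = d·G[:,11] = (10100001011)·(00000001000) mod 2 = 0+0+0+0+0+0+0+1+0+0+0 mod 2 = 1
  c[12] = d·G[:,12] = (10100001011)·(00000000100) mod 2 = 0+0+0+0+0+0+0+0+0+0+0 mod 2 = 0
  c[13] = d·G[:,13] = (10100001011)·(00000000010) mod 2 = 0+0+0+0+0+0+0+0+0+1+0 mod 2 = 1
  c[14] = d·G[:,14] = (10100001011)·(00000000001) mod 2 = 0+0+0+0+0+0+0+0+0+0+1 mod 2 = 1
Codeword = 001001010001011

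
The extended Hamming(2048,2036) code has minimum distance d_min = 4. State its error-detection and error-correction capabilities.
Detection only: up to d_min − 1 = 3 errors.
Correction: up to ⌊(d_min − 1)/2⌋ = ⌊3/2⌋ = 1 errors.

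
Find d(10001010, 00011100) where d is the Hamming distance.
XOR = 10010110, count of 1s = 4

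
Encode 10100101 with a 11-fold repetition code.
Repeat each bit 11× and concatenate:
1→11111111111  0→00000000000  1→11111111111  0→00000000000  0→00000000000  1→11111111111  0→00000000000  1→11111111111
Codeword = 1111111111100000000000111111111110000000000000000000000111111111110000000000011111111111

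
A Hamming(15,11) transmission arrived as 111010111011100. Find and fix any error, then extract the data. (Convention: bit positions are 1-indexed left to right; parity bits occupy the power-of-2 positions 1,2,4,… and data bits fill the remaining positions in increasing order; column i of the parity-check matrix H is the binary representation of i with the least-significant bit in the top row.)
Syndrome s = H · r^T (mod 2), r = 111010111011100:
  s[0] = (101010101010101)·(111010111011100) mod 2 = 1+0+1+0+1+0+1+0+1+0+1+0+1+0+0 mod 2 = 1
  s[1] = (011001100110011)·(111010111011100) mod 2 = 0+1+1+0+0+0+1+0+0+0+1+0+0+0+0 mod 2 = 0
  s[2] = (000111100001111)·(111010111011100) mod 2 = 0+0+0+0+1+0+1+0+0+0+0+1+1+0+0 mod 2 = 0
  s[3] = (000000011111111)·(111010111011100) mod 2 = 0+0+0+0+0+0+0+1+1+0+1+1+1+0+0 mod 2 = 1
Syndrome = 1001
Column 9 of H equals this syndrome → error at bit 9 (1-indexed).
Flip bit 9: 111010111011100 → 111010110011100
Extract data bits at positions {3,5,6,7,9,10,11,12,13,14,15}: 11010011100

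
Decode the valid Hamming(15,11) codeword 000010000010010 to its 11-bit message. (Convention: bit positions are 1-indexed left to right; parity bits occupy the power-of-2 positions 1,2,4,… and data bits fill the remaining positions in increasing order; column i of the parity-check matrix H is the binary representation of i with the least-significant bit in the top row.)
Parity bits occupy power-of-2 positions; data bits are at positions {3,5,6,7,9,10,11,12,13,14,15} (1-indexed).
Extract: c[3]=0 c[5]=1 c[6]=0 c[7]=0 c[9]=0 c[10]=0 c[11]=1 c[12]=0 c[13]=0 c[14]=1 c[15]=0
Data = 01000010010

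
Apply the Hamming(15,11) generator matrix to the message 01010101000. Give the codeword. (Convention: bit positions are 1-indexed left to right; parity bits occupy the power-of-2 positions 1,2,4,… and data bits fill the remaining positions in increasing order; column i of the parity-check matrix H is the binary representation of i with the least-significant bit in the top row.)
Codeword c = d · G (mod 2), d = 01010101000:
  c[0] = d·G[:,0] = (01010101000)·(11011010101) mod 2 = 0+1+0+1+0+0+0+0+0+0+0 mod 2 = 0
  c[1] = d·G[:,1] = (01010101000)·(10110110011) mod 2 = 0+0+0+1+0+1+0+0+0+0+0 mod 2 = 0
  c[2] = d·G[:,2] = (01010101000)·(10000000000) mod 2 = 0+0+0+0+0+0+0+0+0+0+0 mod 2 = 0
  c[3] = d·G[:,3] = (01010101000)·(01110001111) mod 2 = 0+1+0+1+0+0+0+1+0+0+0 mod 2 = 1
  c[4] = d·G[:,4] = (01010101000)·(01000000000) mod 2 = 0+1+0+0+0+0+0+0+0+0+0 mod 2 = 1
  c[5] = d·G[:,5] = (01010101000)·(00100000000) mod 2 = 0+0+0+0+0+0+0+0+0+0+0 mod 2 = 0
  c[6] = d·G[:,6] = (01010101000)·(00010000000) mod 2 = 0+0+0+1+0+0+0+0+0+0+0 mod 2 = 1
  c[7] = d·G[:,7] = (01010101000)·(00001111111) mod 2 = 0+0+0+0+0+1+0+1+0+0+0 mod 2 = 0
  c[8] = d·G[:,8] = (01010101000)·(00001000000) mod 2 = 0+0+0+0+0+0+0+0+0+0+0 mod 2 = 0
  c[9] = d·G[:,9] = (01010101000)·(00000100000) mod 2 = 0+0+0+0+0+1+0+0+0+0+0 mod 2 = 1
  c[10] = d·G[:,10] = (01010101000)·(00000010000) mod 2 = 0+0+0+0+0+0+0+0+0+0+0 mod 2 = 0
  c[11] = d·G[:,11] = (01010101000)·(00000001000) mod 2 = 0+0+0+0+0+0+0+1+0+0+0 mod 2 = 1
  c[12] = d·G[:,12] = (01010101000)·(00000000100) mod 2 = 0+0+0+0+0+0+0+0+0+0+0 mod 2 = 0
  c[13] = d·G[:,13] = (01010101000)·(00000000010) mod 2 = 0+0+0+0+0+0+0+0+0+0+0 mod 2 = 0
  c[14] = d·G[:,14] = (01010101000)·(00000000001) mod 2 = 0+0+0+0+0+0+0+0+0+0+0 mod 2 = 0
Codeword = 000110100101000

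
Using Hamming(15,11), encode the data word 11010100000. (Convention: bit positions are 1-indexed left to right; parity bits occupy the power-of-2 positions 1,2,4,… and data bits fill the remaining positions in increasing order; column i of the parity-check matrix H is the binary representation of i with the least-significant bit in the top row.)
Codeword c = d · G (mod 2), d = 11010100000:
  c[0] = d·G[:,0] = (11010100000)·(11011010101) mod 2 = 1+1+0+1+0+0+0+0+0+0+0 mod 2 = 1
  c[1] = d·G[:,1] = (11010100000)·(10110110011) mod 2 = 1+0+0+1+0+1+0+0+0+0+0 mod 2 = 1
  c[2] = d·G[:,2] = (11010100000)·(10000000000) mod 2 = 1+0+0+0+0+0+0+0+0+0+0 mod 2 = 1
  c[3] = d·G[:,3] = (11010100000)·(01110001111) mod 2 = 0+1+0+1+0+0+0+0+0+0+0 mod 2 = 0
  c[4] = d·G[:,4] = (11010100000)·(01000000000) mod 2 = 0+1+0+0+0+0+0+0+0+0+0 mod 2 = 1
  c[5] = d·G[:,5] = (11010100000)·(00100000000) mod 2 = 0+0+0+0+0+0+0+0+0+0+0 mod 2 = 0
  c[6] = d·G[:,6] = (11010100000)·(00010000000) mod 2 = 0+0+0+1+0+0+0+0+0+0+0 mod 2 = 1
  c[7] = d·G[:,7] = (11010100000)·(00001111111) mod 2 = 0+0+0+0+0+1+0+0+0+0+0 mod 2 = 1
  c[8] = d·G[:,8] = (11010100000)·(00001000000) mod 2 = 0+0+0+0+0+0+0+0+0+0+0 mod 2 = 0
  c[9] = d·G[:,9] = (11010100000)·(00000100000) mod 2 = 0+0+0+0+0+1+0+0+0+0+0 mod 2 = 1
  c[10] = d·G[:,10] = (11010100000)·(00000010000) mod 2 = 0+0+0+0+0+0+0+0+0+0+0 mod 2 = 0
  c[11] = d·G[:,11] = (11010100000)·(00000001000) mod 2 = 0+0+0+0+0+0+0+0+0+0+0 mod 2 = 0
  c[12] = d·G[:,12] = (11010100000)·(00000000100) mod 2 = 0+0+0+0+0+0+0+0+0+0+0 mod 2 = 0
  c[13] = d·G[:,13] = (11010100000)·(00000000010) mod 2 = 0+0+0+0+0+0+0+0+0+0+0 mod 2 = 0
  c[14] = d·G[:,14] = (11010100000)·(00000000001) mod 2 = 0+0+0+0+0+0+0+0+0+0+0 mod 2 = 0
Codeword = 111010110100000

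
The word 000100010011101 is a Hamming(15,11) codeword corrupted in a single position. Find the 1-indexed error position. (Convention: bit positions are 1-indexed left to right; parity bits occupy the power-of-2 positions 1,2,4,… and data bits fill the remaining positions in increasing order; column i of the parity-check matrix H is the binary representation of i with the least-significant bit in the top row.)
Syndrome s = H · r^T (mod 2), r = 000100010011101:
  s[0] = (101010101010101)·(000100010011101) mod 2 = 0+0+0+0+0+0+0+0+0+0+1+0+1+0+1 mod 2 = 1
  s[1] = (011001100110011)·(000100010011101) mod 2 = 0+0+0+0+0+0+0+0+0+0+1+0+0+0+1 mod 2 = 0
  s[2] = (000111100001111)·(000100010011101) mod 2 = 0+0+0+1+0+0+0+0+0+0+0+1+1+0+1 mod 2 = 0
  s[3] = (000000011111111)·(000100010011101) mod 2 = 0+0+0+0+0+0+0+1+0+0+1+1+1+0+1 mod 2 = 1
Syndrome = 1001
Column i of H is the binary representation of i, so the syndrome is the binary index of the flipped bit.
Read s = 1001 with s[0] as LSB: 1·2^0 + 0·2^1 + 0·2^2 + 1·2^3 = 9.
Error is at bit position 9.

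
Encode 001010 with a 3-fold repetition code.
Repeat each bit 3× and concatenate:
0→000  0→000  1→111  0→000  1→111  0→000
Codeword = 000000111000111000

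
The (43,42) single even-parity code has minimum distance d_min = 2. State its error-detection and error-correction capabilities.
Detection only: up to d_min − 1 = 1 errors.
Correction: up to ⌊(d_min − 1)/2⌋ = ⌊1/2⌋ = 0 errors.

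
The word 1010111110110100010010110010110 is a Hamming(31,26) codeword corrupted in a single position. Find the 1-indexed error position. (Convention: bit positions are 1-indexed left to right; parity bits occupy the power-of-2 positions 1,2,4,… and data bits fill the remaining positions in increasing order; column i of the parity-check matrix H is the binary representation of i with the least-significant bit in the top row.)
Syndrome s = H · r^T (mod 2), r = 1010111110110100010010110010110:
  s[0] = (1010101010101010101010101010101)·(1010111110110100010010110010110) mod 2 = 1+0+1+0+1+0+1+0+1+0+1+0+0+0+0+0+0+0+0+0+1+0+1+0+0+0+1+0+1+0+0 mod 2 = 0
  s[1] = (0110011001100110011001100110011)·(1010111110110100010010110010110) mod 2 = 0+0+1+0+0+1+1+0+0+0+1+0+0+1+0+0+0+1+0+0+0+0+1+0+0+0+1+0+0+1+0 mod 2 = 1
  s[2] = (0001111000011110000111100001111)·(1010111110110100010010110010110) mod 2 = 0+0+0+0+1+1+1+0+0+0+0+1+0+1+0+0+0+0+0+0+1+0+1+0+0+0+0+0+1+1+0 mod 2 = 1
  s[3] = (0000000111111110000000011111111)·(1010111110110100010010110010110) mod 2 = 0+0+0+0+0+0+0+1+1+0+1+1+0+1+0+0+0+0+0+0+0+0+0+1+0+0+1+0+1+1+0 mod 2 = 1
  s[4] = (0000000000000001111111111111111)·(1010111110110100010010110010110) mod 2 = 0+0+0+0+0+0+0+0+0+0+0+0+0+0+0+0+0+1+0+0+1+0+1+1+0+0+1+0+1+1+0 mod 2 = 1
Syndrome = 01111
Column i of H is the binary representation of i, so the syndrome is the binary index of the flipped bit.
Read s = 01111 with s[0] as LSB: 0·2^0 + 1·2^1 + 1·2^2 + 1·2^3 + 1·2^4 = 30.
Error is at bit position 30.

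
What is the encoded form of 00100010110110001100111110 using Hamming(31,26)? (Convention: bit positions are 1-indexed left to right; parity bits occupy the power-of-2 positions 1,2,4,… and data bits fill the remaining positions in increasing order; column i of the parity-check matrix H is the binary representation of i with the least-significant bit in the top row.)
Codeword c = d · G (mod 2), d = 00100010110110001100111110:
  c[0] = d·G[:,0] = (00100010110110001100111110)·(11011010101101010101010101) mod 2 = 0+0+0+0+0+0+1+0+1+0+0+1+0+0+0+0+0+1+0+0+0+1+0+1+0+0 mod 2 = 0
  c[1] = d·G[:,1] = (00100010110110001100111110)·(10110110011011001100110011) mod 2 = 0+0+1+0+0+0+1+0+0+1+0+0+1+0+0+0+1+1+0+0+1+1+0+0+1+0 mod 2 = 1
  c[2] = d·G[:,2] = (00100010110110001100111110)·(10000000000000000000000000) mod 2 = 0+0+0+0+0+0+0+0+0+0+0+0+0+0+0+0+0+0+0+0+0+0+0+0+0+0 mod 2 = 0
  c[3] = d·G[:,3] = (00100010110110001100111110)·(01110001111000111100001111) mod 2 = 0+0+1+0+0+0+0+0+1+1+0+0+0+0+0+0+1+1+0+0+0+0+1+1+1+0 mod 2 = 0
  c[4] = d·G[:,4] = (00100010110110001100111110)·(01000000000000000000000000) mod 2 = 0+0+0+0+0+0+0+0+0+0+0+0+0+0+0+0+0+0+0+0+0+0+0+0+0+0 mod 2 = 0
  c[5] = d·G[:,5] = (00100010110110001100111110)·(00100000000000000000000000) mod 2 = 0+0+1+0+0+0+0+0+0+0+0+0+0+0+0+0+0+0+0+0+0+0+0+0+0+0 mod 2 = 1
  c[6] = d·G[:,6] = (00100010110110001100111110)·(00010000000000000000000000) mod 2 = 0+0+0+0+0+0+0+0+0+0+0+0+0+0+0+0+0+0+0+0+0+0+0+0+0+0 mod 2 = 0
  c[7] = d·G[:,7] = (00100010110110001100111110)·(00001111111000000011111111) mod 2 = 0+0+0+0+0+0+1+0+1+1+0+0+0+0+0+0+0+0+0+0+1+1+1+1+1+0 mod 2 = 0
  c[8] = d·G[:,8] = (00100010110110001100111110)·(00001000000000000000000000) mod 2 = 0+0+0+0+0+0+0+0+0+0+0+0+0+0+0+0+0+0+0+0+0+0+0+0+0+0 mod 2 = 0
  c[9] = d·G[:,9] = (00100010110110001100111110)·(00000100000000000000000000) mod 2 = 0+0+0+0+0+0+0+0+0+0+0+0+0+0+0+0+0+0+0+0+0+0+0+0+0+0 mod 2 = 0
  c[10] = d·G[:,10] = (00100010110110001100111110)·(00000010000000000000000000) mod 2 = 0+0+0+0+0+0+1+0+0+0+0+0+0+0+0+0+0+0+0+0+0+0+0+0+0+0 mod 2 = 1
  c[11] = d·G[:,11] = (00100010110110001100111110)·(00000001000000000000000000) mod 2 = 0+0+0+0+0+0+0+0+0+0+0+0+0+0+0+0+0+0+0+0+0+0+0+0+0+0 mod 2 = 0
  c[12] = d·G[:,12] = (00100010110110001100111110)·(00000000100000000000000000) mod 2 = 0+0+0+0+0+0+0+0+1+0+0+0+0+0+0+0+0+0+0+0+0+0+0+0+0+0 mod 2 = 1
  c[13] = d·G[:,13] = (00100010110110001100111110)·(00000000010000000000000000) mod 2 = 0+0+0+0+0+0+0+0+0+1+0+0+0+0+0+0+0+0+0+0+0+0+0+0+0+0 mod 2 = 1
  c[14] = d·G[:,14] = (00100010110110001100111110)·(00000000001000000000000000) mod 2 = 0+0+0+0+0+0+0+0+0+0+0+0+0+0+0+0+0+0+0+0+0+0+0+0+0+0 mod 2 = 0
  c[15] = d·G[:,15] = (00100010110110001100111110)·(00000000000111111111111111) mod 2 = 0+0+0+0+0+0+0+0+0+0+0+1+1+0+0+0+1+1+0+0+1+1+1+1+1+0 mod 2 = 1
  c[16] = d·G[:,16] = (00100010110110001100111110)·(00000000000100000000000000) mod 2 = 0+0+0+0+0+0+0+0+0+0+0+1+0+0+0+0+0+0+0+0+0+0+0+0+0+0 mod 2 = 1
  c[17] = d·G[:,17] = (00100010110110001100111110)·(00000000000010000000000000) mod 2 = 0+0+0+0+0+0+0+0+0+0+0+0+1+0+0+0+0+0+0+0+0+0+0+0+0+0 mod 2 = 1
  c[18] = d·G[:,18] = (00100010110110001100111110)·(00000000000001000000000000) mod 2 = 0+0+0+0+0+0+0+0+0+0+0+0+0+0+0+0+0+0+0+0+0+0+0+0+0+0 mod 2 = 0
  c[19] = d·G[:,19] = (00100010110110001100111110)·(00000000000000100000000000) mod 2 = 0+0+0+0+0+0+0+0+0+0+0+0+0+0+0+0+0+0+0+0+0+0+0+0+0+0 mod 2 = 0
  c[20] = d·G[:,20] = (00100010110110001100111110)·(00000000000000010000000000) mod 2 = 0+0+0+0+0+0+0+0+0+0+0+0+0+0+0+0+0+0+0+0+0+0+0+0+0+0 mod 2 = 0
  c[21] = d·G[:,21] = (00100010110110001100111110)·(00000000000000001000000000) mod 2 = 0+0+0+0+0+0+0+0+0+0+0+0+0+0+0+0+1+0+0+0+0+0+0+0+0+0 mod 2 = 1
  c[22] = d·G[:,22] = (00100010110110001100111110)·(00000000000000000100000000) mod 2 = 0+0+0+0+0+0+0+0+0+0+0+0+0+0+0+0+0+1+0+0+0+0+0+0+0+0 mod 2 = 1
  c[23] = d·G[:,23] = (00100010110110001100111110)·(00000000000000000010000000) mod 2 = 0+0+0+0+0+0+0+0+0+0+0+0+0+0+0+0+0+0+0+0+0+0+0+0+0+0 mod 2 = 0
  c[24] = d·G[:,24] = (00100010110110001100111110)·(00000000000000000001000000) mod 2 = 0+0+0+0+0+0+0+0+0+0+0+0+0+0+0+0+0+0+0+0+0+0+0+0+0+0 mod 2 = 0
  c[25] = d·G[:,25] = (00100010110110001100111110)·(00000000000000000000100000) mod 2 = 0+0+0+0+0+0+0+0+0+0+0+0+0+0+0+0+0+0+0+0+1+0+0+0+0+0 mod 2 = 1
  c[26] = d·G[:,26] = (00100010110110001100111110)·(00000000000000000000010000) mod 2 = 0+0+0+0+0+0+0+0+0+0+0+0+0+0+0+0+0+0+0+0+0+1+0+0+0+0 mod 2 = 1
  c[27] = d·G[:,27] = (00100010110110001100111110)·(00000000000000000000001000) mod 2 = 0+0+0+0+0+0+0+0+0+0+0+0+0+0+0+0+0+0+0+0+0+0+1+0+0+0 mod 2 = 1
  c[28] = d·G[:,28] = (00100010110110001100111110)·(00000000000000000000000100) mod 2 = 0+0+0+0+0+0+0+0+0+0+0+0+0+0+0+0+0+0+0+0+0+0+0+1+0+0 mod 2 = 1
  c[29] = d·G[:,29] = (00100010110110001100111110)·(00000000000000000000000010) mod 2 = 0+0+0+0+0+0+0+0+0+0+0+0+0+0+0+0+0+0+0+0+0+0+0+0+1+0 mod 2 = 1
  c[30] = d·G[:,30] = (00100010110110001100111110)·(00000000000000000000000001) mod 2 = 0+0+0+0+0+0+0+0+0+0+0+0+0+0+0+0+0+0+0+0+0+0+0+0+0+0 mod 2 = 0
Codeword = 0100010000101101110001100111110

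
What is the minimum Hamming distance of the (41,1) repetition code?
d_min = 41 (the only two codewords are 0…0 and 1…1, differing in all 41 positions).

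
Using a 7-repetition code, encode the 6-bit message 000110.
Repeat each bit 7× and concatenate:
0→0000000  0→0000000  0→0000000  1→1111111  1→1111111  0→0000000
Codeword = 000000000000000000000111111111111110000000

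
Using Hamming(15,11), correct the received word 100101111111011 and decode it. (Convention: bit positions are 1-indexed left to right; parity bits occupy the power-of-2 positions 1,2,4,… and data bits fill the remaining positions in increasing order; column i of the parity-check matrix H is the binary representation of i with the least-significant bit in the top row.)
Syndrome s = H · r^T (mod 2), r = 100101111111011:
  s[0] = (101010101010101)·(100101111111011) mod 2 = 1+0+0+0+0+0+1+0+1+0+1+0+0+0+1 mod 2 = 1
  s[1] = (011001100110011)·(100101111111011) mod 2 = 0+0+0+0+0+1+1+0+0+1+1+0+0+1+1 mod 2 = 0
  s[2] = (000111100001111)·(100101111111011) mod 2 = 0+0+0+1+0+1+1+0+0+0+0+1+0+1+1 mod 2 = 0
  s[3] = (000000011111111)·(100101111111011) mod 2 = 0+0+0+0+0+0+0+1+1+1+1+1+0+1+1 mod 2 = 1
Syndrome = 1001
Column 9 of H equals this syndrome → error at bit 9 (1-indexed).
Flip bit 9: 100101111111011 → 100101110111011
Extract data bits at positions {3,5,6,7,9,10,11,12,13,14,15}: 00110111011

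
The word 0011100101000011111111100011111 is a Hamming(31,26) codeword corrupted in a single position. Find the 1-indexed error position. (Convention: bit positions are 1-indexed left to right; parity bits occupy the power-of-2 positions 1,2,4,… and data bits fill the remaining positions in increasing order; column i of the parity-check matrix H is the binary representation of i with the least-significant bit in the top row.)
Syndrome s = H · r^T (mod 2), r = 0011100101000011111111100011111:
  s[0] = (1010101010101010101010101010101)·(0011100101000011111111100011111) mod 2 = 0+0+1+0+1+0+0+0+0+0+0+0+0+0+1+0+1+0+1+0+1+0+1+0+0+0+1+0+1+0+1 mod 2 = 0
  s[1] = (0110011001100110011001100110011)·(0011100101000011111111100011111) mod 2 = 0+0+1+0+0+0+0+0+0+1+0+0+0+0+1+0+0+1+1+0+0+1+1+0+0+0+1+0+0+1+1 mod 2 = 0
  s[2] = (0001111000011110000111100001111)·(0011100101000011111111100011111) mod 2 = 0+0+0+1+1+0+0+0+0+0+0+0+0+0+1+0+0+0+0+1+1+1+1+0+0+0+0+1+1+1+1 mod 2 = 1
  s[3] = (0000000111111110000000011111111)·(0011100101000011111111100011111) mod 2 = 0+0+0+0+0+0+0+1+0+1+0+0+0+0+1+0+0+0+0+0+0+0+0+0+0+0+1+1+1+1+1 mod 2 = 0
  s[4] = (0000000000000001111111111111111)·(0011100101000011111111100011111) mod 2 = 0+0+0+0+0+0+0+0+0+0+0+0+0+0+0+1+1+1+1+1+1+1+1+0+0+0+1+1+1+1+1 mod 2 = 1
Syndrome = 00101
Column i of H is the binary representation of i, so the syndrome is the binary index of the flipped bit.
Read s = 00101 with s[0] as LSB: 0·2^0 + 0·2^1 + 1·2^2 + 0·2^3 + 1·2^4 = 20.
Error is at bit position 20.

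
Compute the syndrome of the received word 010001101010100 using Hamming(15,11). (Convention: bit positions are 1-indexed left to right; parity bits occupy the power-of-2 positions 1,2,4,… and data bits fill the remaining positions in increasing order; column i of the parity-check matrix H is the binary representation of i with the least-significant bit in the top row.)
Syndrome s = H · r^T (mod 2), r = 010001101010100:
  s[0] = (101010101010101)·(010001101010100) mod 2 = 0+0+0+0+0+0+1+0+1+0+1+0+1+0+0 mod 2 = 0
  s[1] = (011001100110011)·(010001101010100) mod 2 = 0+1+0+0+0+1+1+0+0+0+1+0+0+0+0 mod 2 = 0
  s[2] = (000111100001111)·(010001101010100) mod 2 = 0+0+0+0+0+1+1+0+0+0+0+0+1+0+0 mod 2 = 1
  s[3] = (000000011111111)·(010001101010100) mod 2 = 0+0+0+0+0+0+0+0+1+0+1+0+1+0+0 mod 2 = 1
Syndrome = 0011
Non-zero syndrome: error at position 12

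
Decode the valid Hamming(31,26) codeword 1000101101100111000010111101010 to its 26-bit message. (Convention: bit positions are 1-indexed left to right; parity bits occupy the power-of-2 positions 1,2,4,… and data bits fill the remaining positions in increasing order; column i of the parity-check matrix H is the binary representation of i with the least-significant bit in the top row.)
Parity bits occupy power-of-2 positions; data bits are at positions {3,5,6,7,9,10,11,12,13,14,15,17,18,19,20,21,22,23,24,25,26,27,28,29,30,31} (1-indexed).
Extract: c[3]=0 c[5]=1 c[6]=0 c[7]=1 c[9]=0 c[10]=1 c[11]=1 c[12]=0 c[13]=0 c[14]=1 c[15]=1 c[17]=0 c[18]=0 c[19]=0 c[20]=0 c[21]=1 c[22]=0 c[23]=1 c[24]=1 c[25]=1 c[26]=1 c[27]=0 c[28]=1 c[29]=0 c[30]=1 c[31]=0
Data = 01010110011000010111101010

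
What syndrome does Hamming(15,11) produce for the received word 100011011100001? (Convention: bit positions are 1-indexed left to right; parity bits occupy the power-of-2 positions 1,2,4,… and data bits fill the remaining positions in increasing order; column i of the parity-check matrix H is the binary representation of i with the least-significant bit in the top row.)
Syndrome s = H · r^T (mod 2), r = 100011011100001:
  s[0] = (101010101010101)·(100011011100001) mod 2 = 1+0+0+0+1+0+0+0+1+0+0+0+0+0+1 mod 2 = 0
  s[1] = (011001100110011)·(100011011100001) mod 2 = 0+0+0+0+0+1+0+0+0+1+0+0+0+0+1 mod 2 = 1
  s[2] = (000111100001111)·(100011011100001) mod 2 = 0+0+0+0+1+1+0+0+0+0+0+0+0+0+1 mod 2 = 1
  s[3] = (000000011111111)·(100011011100001) mod 2 = 0+0+0+0+0+0+0+1+1+1+0+0+0+0+1 mod 2 = 0
Syndrome = 0110
Non-zero syndrome: error at position 6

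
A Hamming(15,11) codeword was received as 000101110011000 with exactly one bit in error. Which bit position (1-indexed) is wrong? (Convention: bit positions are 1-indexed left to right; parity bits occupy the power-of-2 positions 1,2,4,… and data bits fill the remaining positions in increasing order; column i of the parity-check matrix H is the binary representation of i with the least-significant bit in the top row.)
Syndrome s = H · r^T (mod 2), r = 000101110011000:
  s[0] = (101010101010101)·(000101110011000) mod 2 = 0+0+0+0+0+0+1+0+0+0+1+0+0+0+0 mod 2 = 0
  s[1] = (011001100110011)·(000101110011000) mod 2 = 0+0+0+0+0+1+1+0+0+0+1+0+0+0+0 mod 2 = 1
  s[2] = (000111100001111)·(000101110011000) mod 2 = 0+0+0+1+0+1+1+0+0+0+0+1+0+0+0 mod 2 = 0
  s[3] = (000000011111111)·(000101110011000) mod 2 = 0+0+0+0+0+0+0+1+0+0+1+1+0+0+0 mod 2 = 1
Syndrome = 0101
Column i of H is the binary representation of i, so the syndrome is the binary index of the flipped bit.
Read s = 0101 with s[0] as LSB: 0·2^0 + 1·2^1 + 0·2^2 + 1·2^3 = 10.
Error is at bit position 10.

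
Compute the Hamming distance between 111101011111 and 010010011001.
XOR = 101111000110, count of 1s = 7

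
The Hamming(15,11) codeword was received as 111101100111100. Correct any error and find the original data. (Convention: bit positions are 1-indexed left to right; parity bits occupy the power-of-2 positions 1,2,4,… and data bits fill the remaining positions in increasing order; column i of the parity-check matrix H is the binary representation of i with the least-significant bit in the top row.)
Syndrome s = H · r^T (mod 2), r = 111101100111100:
  s[0] = (101010101010101)·(111101100111100) mod 2 = 1+0+1+0+0+0+1+0+0+0+1+0+1+0+0 mod 2 = 1
  s[1] = (011001100110011)·(111101100111100) mod 2 = 0+1+1+0+0+1+1+0+0+1+1+0+0+0+0 mod 2 = 0
  s[2] = (000111100001111)·(111101100111100) mod 2 = 0+0+0+1+0+1+1+0+0+0+0+1+1+0+0 mod 2 = 1
  s[3] = (000000011111111)·(111101100111100) mod 2 = 0+0+0+0+0+0+0+0+0+1+1+1+1+0+0 mod 2 = 0
Syndrome = 1010
Column 5 of H equals this syndrome → error at bit 5 (1-indexed).
Flip bit 5: 111101100111100 → 111111100111100
Extract data bits at positions {3,5,6,7,9,10,11,12,13,14,15}: 11110111100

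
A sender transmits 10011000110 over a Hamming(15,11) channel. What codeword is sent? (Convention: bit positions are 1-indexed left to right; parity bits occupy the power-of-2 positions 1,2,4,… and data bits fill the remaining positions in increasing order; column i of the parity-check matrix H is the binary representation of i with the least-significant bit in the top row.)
Codeword c = d · G (mod 2), d = 10011000110:
  c[0] = d·G[:,0] = (10011000110)·(11011010101) mod 2 = 1+0+0+1+1+0+0+0+1+0+0 mod 2 = 0
  c[1] = d·G[:,1] = (10011000110)·(10110110011) mod 2 = 1+0+0+1+0+0+0+0+0+1+0 mod 2 = 1
  c[2] = d·G[:,2] = (10011000110)·(10000000000) mod 2 = 1+0+0+0+0+0+0+0+0+0+0 mod 2 = 1
  c[3] = d·G[:,3] = (10011000110)·(01110001111) mod 2 = 0+0+0+1+0+0+0+0+1+1+0 mod 2 = 1
  c[4] = d·G[:,4] = (10011000110)·(01000000000) mod 2 = 0+0+0+0+0+0+0+0+0+0+0 mod 2 = 0
  c[5] = d·G[:,5] = (10011000110)·(00100000000) mod 2 = 0+0+0+0+0+0+0+0+0+0+0 mod 2 = 0
  c[6] = d·G[:,6] = (10011000110)·(00010000000) mod 2 = 0+0+0+1+0+0+0+0+0+0+0 mod 2 = 1
  c[7] = d·G[:,7] = (10011000110)·(00001111111) mod 2 = 0+0+0+0+1+0+0+0+1+1+0 mod 2 = 1
  c[8] = d·G[:,8] = (10011000110)·(00001000000) mod 2 = 0+0+0+0+1+0+0+0+0+0+0 mod 2 = 1
  c[9] = d·G[:,9] = (10011000110)·(00000100000) mod 2 = 0+0+0+0+0+0+0+0+0+0+0 mod 2 = 0
  c[10] = d·G[:,10] = (10011000110)·(00000010000) mod 2 = 0+0+0+0+0+0+0+0+0+0+0 mod 2 = 0
  c[11] = d·G[:,11] = (10011000110)·(00000001000) mod 2 = 0+0+0+0+0+0+0+0+0+0+0 mod 2 = 0
  c[12] = d·G[:,12] = (10011000110)·(00000000100) mod 2 = 0+0+0+0+0+0+0+0+1+0+0 mod 2 = 1
  c[13] = d·G[:,13] = (10011000110)·(00000000010) mod 2 = 0+0+0+0+0+0+0+0+0+1+0 mod 2 = 1
  c[14] = d·G[:,14] = (10011000110)·(00000000001) mod 2 = 0+0+0+0+0+0+0+0+0+0+0 mod 2 = 0
Codeword = 011100111000110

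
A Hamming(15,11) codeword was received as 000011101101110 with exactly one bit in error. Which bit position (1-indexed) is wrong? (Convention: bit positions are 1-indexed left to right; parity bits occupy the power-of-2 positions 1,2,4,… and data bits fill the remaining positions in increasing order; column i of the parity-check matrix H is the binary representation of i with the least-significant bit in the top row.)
Syndrome s = H · r^T (mod 2), r = 000011101101110:
  s[0] = (101010101010101)·(000011101101110) mod 2 = 0+0+0+0+1+0+1+0+1+0+0+0+1+0+0 mod 2 = 0
  s[1] = (011001100110011)·(000011101101110) mod 2 = 0+0+0+0+0+1+1+0+0+1+0+0+0+1+0 mod 2 = 0
  s[2] = (000111100001111)·(000011101101110) mod 2 = 0+0+0+0+1+1+1+0+0+0+0+1+1+1+0 mod 2 = 0
  s[3] = (000000011111111)·(000011101101110) mod 2 = 0+0+0+0+0+0+0+0+1+1+0+1+1+1+0 mod 2 = 1
Syndrome = 0001
Column i of H is the binary representation of i, so the syndrome is the binary index of the flipped bit.
Read s = 0001 with s[0] as LSB: 0·2^0 + 0·2^1 + 0·2^2 + 1·2^3 = 8.
Error is at bit position 8.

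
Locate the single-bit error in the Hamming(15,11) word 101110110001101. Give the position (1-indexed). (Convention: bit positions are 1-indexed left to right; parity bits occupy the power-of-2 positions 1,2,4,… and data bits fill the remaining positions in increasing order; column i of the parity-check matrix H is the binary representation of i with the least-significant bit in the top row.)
Syndrome s = H · r^T (mod 2), r = 101110110001101:
  s[0] = (101010101010101)·(101110110001101) mod 2 = 1+0+1+0+1+0+1+0+0+0+0+0+1+0+1 mod 2 = 0
  s[1] = (011001100110011)·(101110110001101) mod 2 = 0+0+1+0+0+0+1+0+0+0+0+0+0+0+1 mod 2 = 1
  s[2] = (000111100001111)·(101110110001101) mod 2 = 0+0+0+1+1+0+1+0+0+0+0+1+1+0+1 mod 2 = 0
  s[3] = (000000011111111)·(101110110001101) mod 2 = 0+0+0+0+0+0+0+1+0+0+0+1+1+0+1 mod 2 = 0
Syndrome = 0100
Column i of H is the binary representation of i, so the syndrome is the binary index of the flipped bit.
Read s = 0100 with s[0] as LSB: 0·2^0 + 1·2^1 + 0·2^2 + 0·2^3 = 2.
Error is at bit position 2.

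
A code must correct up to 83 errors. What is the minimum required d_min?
Correcting t errors requires d_min ≥ 2t + 1 = 2·83 + 1 = 167.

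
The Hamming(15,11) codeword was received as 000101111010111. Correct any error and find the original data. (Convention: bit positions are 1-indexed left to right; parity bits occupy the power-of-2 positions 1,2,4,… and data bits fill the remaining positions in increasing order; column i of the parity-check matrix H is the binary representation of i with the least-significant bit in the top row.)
Syndrome s = H · r^T (mod 2), r = 000101111010111:
  s[0] = (101010101010101)·(000101111010111) mod 2 = 0+0+0+0+0+0+1+0+1+0+1+0+1+0+1 mod 2 = 1
  s[1] = (011001100110011)·(000101111010111) mod 2 = 0+0+0+0+0+1+1+0+0+0+1+0+0+1+1 mod 2 = 1
  s[2] = (000111100001111)·(000101111010111) mod 2 = 0+0+0+1+0+1+1+0+0+0+0+0+1+1+1 mod 2 = 0
  s[3] = (000000011111111)·(000101111010111) mod 2 = 0+0+0+0+0+0+0+1+1+0+1+0+1+1+1 mod 2 = 0
Syndrome = 1100
Column 3 of H equals this syndrome → error at bit 3 (1-indexed).
Flip bit 3: 000101111010111 → 001101111010111
Extract data bits at positions {3,5,6,7,9,10,11,12,13,14,15}: 10111010111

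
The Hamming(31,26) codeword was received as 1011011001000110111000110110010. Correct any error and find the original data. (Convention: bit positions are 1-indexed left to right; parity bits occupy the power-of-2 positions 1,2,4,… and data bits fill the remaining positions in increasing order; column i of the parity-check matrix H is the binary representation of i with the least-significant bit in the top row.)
Syndrome s = H · r^T (mod 2), r = 1011011001000110111000110110010:
  s[0] = (1010101010101010101010101010101)·(1011011001000110111000110110010) mod 2 = 1+0+1+0+0+0+1+0+0+0+0+0+0+0+1+0+1+0+1+0+0+0+1+0+0+0+1+0+0+0+0 mod 2 = 0
  s[1] = (0110011001100110011001100110011)·(1011011001000110111000110110010) mod 2 = 0+0+1+0+0+1+1+0+0+1+0+0+0+1+1+0+0+1+1+0+0+0+1+0+0+1+1+0+0+1+0 mod 2 = 0
  s[2] = (0001111000011110000111100001111)·(1011011001000110111000110110010) mod 2 = 0+0+0+1+0+1+1+0+0+0+0+0+0+1+1+0+0+0+0+0+0+0+1+0+0+0+0+0+0+1+0 mod 2 = 1
  s[3] = (0000000111111110000000011111111)·(1011011001000110111000110110010) mod 2 = 0+0+0+0+0+0+0+0+0+1+0+0+0+1+1+0+0+0+0+0+0+0+0+1+0+1+1+0+0+1+0 mod 2 = 1
  s[4] = (0000000000000001111111111111111)·(1011011001000110111000110110010) mod 2 = 0+0+0+0+0+0+0+0+0+0+0+0+0+0+0+0+1+1+1+0+0+0+1+1+0+1+1+0+0+1+0 mod 2 = 0
Syndrome = 00110
Column 12 of H equals this syndrome → error at bit 12 (1-indexed).
Flip bit 12: 1011011001000110111000110110010 → 1011011001010110111000110110010
Extract data bits at positions {3,5,6,7,9,10,11,12,13,14,15,17,18,19,20,21,22,23,24,25,26,27,28,29,30,31}: 10110101011111000110110010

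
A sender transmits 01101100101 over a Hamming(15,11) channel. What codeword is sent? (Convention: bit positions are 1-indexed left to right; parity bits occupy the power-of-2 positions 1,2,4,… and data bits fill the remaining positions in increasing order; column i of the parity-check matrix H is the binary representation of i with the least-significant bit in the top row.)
Codeword c = d · G (mod 2), d = 01101100101:
  c[0] = d·G[:,0] = (01101100101)·(11011010101) mod 2 = 0+1+0+0+1+0+0+0+1+0+1 mod 2 = 0
  c[1] = d·G[:,1] = (01101100101)·(10110110011) mod 2 = 0+0+1+0+0+1+0+0+0+0+1 mod 2 = 1
  c[2] = d·G[:,2] = (01101100101)·(10000000000) mod 2 = 0+0+0+0+0+0+0+0+0+0+0 mod 2 = 0
  c[3] = d·G[:,3] = (01101100101)·(01110001111) mod 2 = 0+1+1+0+0+0+0+0+1+0+1 mod 2 = 0
  c[4] = d·G[:,4] = (01101100101)·(01000000000) mod 2 = 0+1+0+0+0+0+0+0+0+0+0 mod 2 = 1
  c[5] = d·G[:,5] = (01101100101)·(00100000000) mod 2 = 0+0+1+0+0+0+0+0+0+0+0 mod 2 = 1
  c[6] = d·G[:,6] = (01101100101)·(00010000000) mod 2 = 0+0+0+0+0+0+0+0+0+0+0 mod 2 = 0
  c[7] = d·G[:,7] = (01101100101)·(00001111111) mod 2 = 0+0+0+0+1+1+0+0+1+0+1 mod 2 = 0
  c[8] = d·G[:,8] = (01101100101)·(00001000000) mod 2 = 0+0+0+0+1+0+0+0+0+0+0 mod 2 = 1
  c[9] = d·G[:,9] = (01101100101)·(00000100000) mod 2 = 0+0+0+0+0+1+0+0+0+0+0 mod 2 = 1
  c[10] = d·G[:,10] = (01101100101)·(00000010000) mod 2 = 0+0+0+0+0+0+0+0+0+0+0 mod 2 = 0
  c[11] = d·G[:,11] = (01101100101)·(00000001000) mod 2 = 0+0+0+0+0+0+0+0+0+0+0 mod 2 = 0
  c[12] = d·G[:,12] = (01101100101)·(00000000100) mod 2 = 0+0+0+0+0+0+0+0+1+0+0 mod 2 = 1
  c[13] = d·G[:,13] = (01101100101)·(00000000010) mod 2 = 0+0+0+0+0+0+0+0+0+0+0 mod 2 = 0
  c[14] = d·G[:,14] = (01101100101)·(00000000001) mod 2 = 0+0+0+0+0+0+0+0+0+0+1 mod 2 = 1
Codeword = 010011001100101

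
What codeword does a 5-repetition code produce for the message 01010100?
Repeat each bit 5× and concatenate:
0→00000  1→11111  0→00000  1→11111  0→00000  1→11111  0→00000  0→00000
Codeword = 0000011111000001111100000111110000000000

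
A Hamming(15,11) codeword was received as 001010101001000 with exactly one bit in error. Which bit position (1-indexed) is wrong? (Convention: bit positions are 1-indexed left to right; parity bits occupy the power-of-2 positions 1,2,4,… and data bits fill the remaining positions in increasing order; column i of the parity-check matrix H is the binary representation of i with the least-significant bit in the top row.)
Syndrome s = H · r^T (mod 2), r = 001010101001000:
  s[0] = (101010101010101)·(001010101001000) mod 2 = 0+0+1+0+1+0+1+0+1+0+0+0+0+0+0 mod 2 = 0
  s[1] = (011001100110011)·(001010101001000) mod 2 = 0+0+1+0+0+0+1+0+0+0+0+0+0+0+0 mod 2 = 0
  s[2] = (000111100001111)·(001010101001000) mod 2 = 0+0+0+0+1+0+1+0+0+0+0+1+0+0+0 mod 2 = 1
  s[3] = (000000011111111)·(001010101001000) mod 2 = 0+0+0+0+0+0+0+0+1+0+0+1+0+0+0 mod 2 = 0
Syndrome = 0010
Column i of H is the binary representation of i, so the syndrome is the binary index of the flipped bit.
Read s = 0010 with s[0] as LSB: 0·2^0 + 0·2^1 + 1·2^2 + 0·2^3 = 4.
Error is at bit position 4.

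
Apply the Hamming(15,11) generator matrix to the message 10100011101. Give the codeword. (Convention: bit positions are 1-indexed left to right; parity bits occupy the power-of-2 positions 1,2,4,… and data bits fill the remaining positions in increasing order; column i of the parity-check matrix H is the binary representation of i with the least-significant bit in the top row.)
Codeword c = d · G (mod 2), d = 10100011101:
  c[0] = d·G[:,0] = (10100011101)·(11011010101) mod 2 = 1+0+0+0+0+0+1+0+1+0+1 mod 2 = 0
  c[1] = d·G[:,1] = (10100011101)·(10110110011) mod 2 = 1+0+1+0+0+0+1+0+0+0+1 mod 2 = 0
  c[2] = d·G[:,2] = (10100011101)·(10000000000) mod 2 = 1+0+0+0+0+0+0+0+0+0+0 mod 2 = 1
  c[3] = d·G[:,3] = (10100011101)·(01110001111) mod 2 = 0+0+1+0+0+0+0+1+1+0+1 mod 2 = 0
  c[4] = d·G[:,4] = (10100011101)·(01000000000) mod 2 = 0+0+0+0+0+0+0+0+0+0+0 mod 2 = 0
  c[5] = d·G[:,5] = (10100011101)·(00100000000) mod 2 = 0+0+1+0+0+0+0+0+0+0+0 mod 2 = 1
  c[6] = d·G[:,6] = (10100011101)·(00010000000) mod 2 = 0+0+0+0+0+0+0+0+0+0+0 mod 2 = 0
  c[7] = d·G[:,7] = (10100011101)·(00001111111) mod 2 = 0+0+0+0+0+0+1+1+1+0+1 mod 2 = 0
  c[8] = d·G[:,8] = (10100011101)·(00001000000) mod 2 = 0+0+0+0+0+0+0+0+0+0+0 mod 2 = 0
  c[9] = d·G[:,9] = (10100011101)·(00000100000) mod 2 = 0+0+0+0+0+0+0+0+0+0+0 mod 2 = 0
  c[10] = d·G[:,10] = (10100011101)·(00000010000) mod 2 = 0+0+0+0+0+0+1+0+0+0+0 mod 2 = 1
  c[11] = d·G[:,11] = (10100011101)·(00000001000) mod 2 = 0+0+0+0+0+0+0+1+0+0+0 mod 2 = 1
  c[12] = d·G[:,12] = (10100011101)·(00000000100) mod 2 = 0+0+0+0+0+0+0+0+1+0+0 mod 2 = 1
  c[13] = d·G[:,13] = (10100011101)·(00000000010) mod 2 = 0+0+0+0+0+0+0+0+0+0+0 mod 2 = 0
  c[14] = d·G[:,14] = (10100011101)·(00000000001) mod 2 = 0+0+0+0+0+0+0+0+0+0+1 mod 2 = 1
Codeword = 001001000011101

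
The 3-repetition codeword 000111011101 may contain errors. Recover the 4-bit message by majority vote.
Split into 3-bit blocks and majority-vote each:
  block 1 = 000: 0 ones, 3 zeros → 0
  block 2 = 111: 3 ones, 0 zeros → 1
  block 3 = 011: 2 ones, 1 zeros → 1
  block 4 = 101: 2 ones, 1 zeros → 1
Decoded = 0111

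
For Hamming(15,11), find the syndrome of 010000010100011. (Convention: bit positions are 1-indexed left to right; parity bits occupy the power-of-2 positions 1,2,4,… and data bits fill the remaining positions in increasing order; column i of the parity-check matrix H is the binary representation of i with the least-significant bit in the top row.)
Syndrome s = H · r^T (mod 2), r = 010000010100011:
  s[0] = (101010101010101)·(010000010100011) mod 2 = 0+0+0+0+0+0+0+0+0+0+0+0+0+0+1 mod 2 = 1
  s[1] = (011001100110011)·(010000010100011) mod 2 = 0+1+0+0+0+0+0+0+0+1+0+0+0+1+1 mod 2 = 0
  s[2] = (000111100001111)·(010000010100011) mod 2 = 0+0+0+0+0+0+0+0+0+0+0+0+0+1+1 mod 2 = 0
  s[3] = (000000011111111)·(010000010100011) mod 2 = 0+0+0+0+0+0+0+1+0+1+0+0+0+1+1 mod 2 = 0
Syndrome = 1000
Non-zero syndrome: error at position 1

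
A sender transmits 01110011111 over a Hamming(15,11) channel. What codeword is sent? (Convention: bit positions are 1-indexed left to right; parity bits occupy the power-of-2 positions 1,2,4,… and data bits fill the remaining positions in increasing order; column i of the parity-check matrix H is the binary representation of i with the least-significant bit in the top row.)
Codeword c = d · G (mod 2), d = 01110011111:
  c[0] = d·G[:,0] = (01110011111)·(11011010101) mod 2 = 0+1+0+1+0+0+1+0+1+0+1 mod 2 = 1
  c[1] = d·G[:,1] = (01110011111)·(10110110011) mod 2 = 0+0+1+1+0+0+1+0+0+1+1 mod 2 = 1
  c[2] = d·G[:,2] = (01110011111)·(10000000000) mod 2 = 0+0+0+0+0+0+0+0+0+0+0 mod 2 = 0
  c[3] = d·G[:,3] = (01110011111)·(01110001111) mod 2 = 0+1+1+1+0+0+0+1+1+1+1 mod 2 = 1
  c[4] = d·G[:,4] = (01110011111)·(01000000000) mod 2 = 0+1+0+0+0+0+0+0+0+0+0 mod 2 = 1
  c[5] = d·G[:,5] = (01110011111)·(00100000000) mod 2 = 0+0+1+0+0+0+0+0+0+0+0 mod 2 = 1
  c[6] = d·G[:,6] = (01110011111)·(00010000000) mod 2 = 0+0+0+1+0+0+0+0+0+0+0 mod 2 = 1
  c[7] = d·G[:,7] = (01110011111)·(00001111111) mod 2 = 0+0+0+0+0+0+1+1+1+1+1 mod 2 = 1
  c[8] = d·G[:,8] = (01110011111)·(00001000000) mod 2 = 0+0+0+0+0+0+0+0+0+0+0 mod 2 = 0
  c[9] = d·G[:,9] = (01110011111)·(00000100000) mod 2 = 0+0+0+0+0+0+0+0+0+0+0 mod 2 = 0
  c[10] = d·G[:,10] = (01110011111)·(00000010000) mod 2 = 0+0+0+0+0+0+1+0+0+0+0 mod 2 = 1
  c[11] = d·G[:,11] = (01110011111)·(00000001000) mod 2 = 0+0+0+0+0+0+0+1+0+0+0 mod 2 = 1
  c[12] = d·G[:,12] = (01110011111)·(00000000100) mod 2 = 0+0+0+0+0+0+0+0+1+0+0 mod 2 = 1
  c[13] = d·G[:,13] = (01110011111)·(00000000010) mod 2 = 0+0+0+0+0+0+0+0+0+1+0 mod 2 = 1
  c[14] = d·G[:,14] = (01110011111)·(00000000001) mod 2 = 0+0+0+0+0+0+0+0+0+0+1 mod 2 = 1
Codeword = 110111110011111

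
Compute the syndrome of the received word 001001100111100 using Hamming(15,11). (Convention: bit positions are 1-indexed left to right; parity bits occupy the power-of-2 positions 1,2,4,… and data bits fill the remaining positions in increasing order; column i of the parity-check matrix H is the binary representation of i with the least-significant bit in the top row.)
Syndrome s = H · r^T (mod 2), r = 001001100111100:
  s[0] = (101010101010101)·(001001100111100) mod 2 = 0+0+1+0+0+0+1+0+0+0+1+0+1+0+0 mod 2 = 0
  s[1] = (011001100110011)·(001001100111100) mod 2 = 0+0+1+0+0+1+1+0+0+1+1+0+0+0+0 mod 2 = 1
  s[2] = (000111100001111)·(001001100111100) mod 2 = 0+0+0+0+0+1+1+0+0+0+0+1+1+0+0 mod 2 = 0
  s[3] = (000000011111111)·(001001100111100) mod 2 = 0+0+0+0+0+0+0+0+0+1+1+1+1+0+0 mod 2 = 0
Syndrome = 0100
Non-zero syndrome: error at position 2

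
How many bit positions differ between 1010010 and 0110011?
XOR = 1100001, count of 1s = 3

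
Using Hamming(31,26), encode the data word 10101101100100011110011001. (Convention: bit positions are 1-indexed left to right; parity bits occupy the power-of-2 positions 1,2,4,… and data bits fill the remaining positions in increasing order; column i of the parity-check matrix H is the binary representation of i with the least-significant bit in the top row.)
Codeword c = d · G (mod 2), d = 10101101100100011110011001:
  c[0] = d·G[:,0] = (10101101100100011110011001)·(11011010101101010101010101) mod 2 = 1+0+0+0+1+0+0+0+1+0+0+1+0+0+0+1+0+1+0+0+0+1+0+0+0+1 mod 2 = 0
  c[1] = d·G[:,1] = (10101101100100011110011001)·(10110110011011001100110011) mod 2 = 1+0+1+0+0+1+0+0+0+0+0+0+0+0+0+0+1+1+0+0+0+1+0+0+0+1 mod 2 = 1
  c[2] = d·G[:,2] = (10101101100100011110011001)·(10000000000000000000000000) mod 2 = 1+0+0+0+0+0+0+0+0+0+0+0+0+0+0+0+0+0+0+0+0+0+0+0+0+0 mod 2 = 1
  c[3] = d·G[:,3] = (10101101100100011110011001)·(01110001111000111100001111) mod 2 = 0+0+1+0+0+0+0+1+1+0+0+0+0+0+0+1+1+1+0+0+0+0+1+0+0+1 mod 2 = 0
  c[4] = d·G[:,4] = (10101101100100011110011001)·(01000000000000000000000000) mod 2 = 0+0+0+0+0+0+0+0+0+0+0+0+0+0+0+0+0+0+0+0+0+0+0+0+0+0 mod 2 = 0
  c[5] = d·G[:,5] = (10101101100100011110011001)·(00100000000000000000000000) mod 2 = 0+0+1+0+0+0+0+0+0+0+0+0+0+0+0+0+0+0+0+0+0+0+0+0+0+0 mod 2 = 1
  c[6] = d·G[:,6] = (10101101100100011110011001)·(00010000000000000000000000) mod 2 = 0+0+0+0+0+0+0+0+0+0+0+0+0+0+0+0+0+0+0+0+0+0+0+0+0+0 mod 2 = 0
  c[7] = d·G[:,7] = (10101101100100011110011001)·(00001111111000000011111111) mod 2 = 0+0+0+0+1+1+0+1+1+0+0+0+0+0+0+0+0+0+1+0+0+1+1+0+0+1 mod 2 = 0
  c[8] = d·G[:,8] = (10101101100100011110011001)·(00001000000000000000000000) mod 2 = 0+0+0+0+1+0+0+0+0+0+0+0+0+0+0+0+0+0+0+0+0+0+0+0+0+0 mod 2 = 1
  c[9] = d·G[:,9] = (10101101100100011110011001)·(00000100000000000000000000) mod 2 = 0+0+0+0+0+1+0+0+0+0+0+0+0+0+0+0+0+0+0+0+0+0+0+0+0+0 mod 2 = 1
  c[10] = d·G[:,10] = (10101101100100011110011001)·(00000010000000000000000000) mod 2 = 0+0+0+0+0+0+0+0+0+0+0+0+0+0+0+0+0+0+0+0+0+0+0+0+0+0 mod 2 = 0
  c[11] = d·G[:,11] = (10101101100100011110011001)·(00000001000000000000000000) mod 2 = 0+0+0+0+0+0+0+1+0+0+0+0+0+0+0+0+0+0+0+0+0+0+0+0+0+0 mod 2 = 1
  c[12] = d·G[:,12] = (10101101100100011110011001)·(00000000100000000000000000) mod 2 = 0+0+0+0+0+0+0+0+1+0+0+0+0+0+0+0+0+0+0+0+0+0+0+0+0+0 mod 2 = 1
  c[13] = d·G[:,13] = (10101101100100011110011001)·(00000000010000000000000000) mod 2 = 0+0+0+0+0+0+0+0+0+0+0+0+0+0+0+0+0+0+0+0+0+0+0+0+0+0 mod 2 = 0
  c[14] = d·G[:,14] = (10101101100100011110011001)·(00000000001000000000000000) mod 2 = 0+0+0+0+0+0+0+0+0+0+0+0+0+0+0+0+0+0+0+0+0+0+0+0+0+0 mod 2 = 0
  c[15] = d·G[:,15] = (10101101100100011110011001)·(00000000000111111111111111) mod 2 = 0+0+0+0+0+0+0+0+0+0+0+1+0+0+0+1+1+1+1+0+0+1+1+0+0+1 mod 2 = 0
  c[16] = d·G[:,16] = (10101101100100011110011001)·(00000000000100000000000000) mod 2 = 0+0+0+0+0+0+0+0+0+0+0+1+0+0+0+0+0+0+0+0+0+0+0+0+0+0 mod 2 = 1
  c[17] = d·G[:,17] = (10101101100100011110011001)·(00000000000010000000000000) mod 2 = 0+0+0+0+0+0+0+0+0+0+0+0+0+0+0+0+0+0+0+0+0+0+0+0+0+0 mod 2 = 0
  c[18] = d·G[:,18] = (10101101100100011110011001)·(00000000000001000000000000) mod 2 = 0+0+0+0+0+0+0+0+0+0+0+0+0+0+0+0+0+0+0+0+0+0+0+0+0+0 mod 2 = 0
  c[19] = d·G[:,19] = (10101101100100011110011001)·(00000000000000100000000000) mod 2 = 0+0+0+0+0+0+0+0+0+0+0+0+0+0+0+0+0+0+0+0+0+0+0+0+0+0 mod 2 = 0
  c[20] = d·G[:,20] = (10101101100100011110011001)·(00000000000000010000000000) mod 2 = 0+0+0+0+0+0+0+0+0+0+0+0+0+0+0+1+0+0+0+0+0+0+0+0+0+0 mod 2 = 1
  c[21] = d·G[:,21] = (10101101100100011110011001)·(00000000000000001000000000) mod 2 = 0+0+0+0+0+0+0+0+0+0+0+0+0+0+0+0+1+0+0+0+0+0+0+0+0+0 mod 2 = 1
  c[22] = d·G[:,22] = (10101101100100011110011001)·(00000000000000000100000000) mod 2 = 0+0+0+0+0+0+0+0+0+0+0+0+0+0+0+0+0+1+0+0+0+0+0+0+0+0 mod 2 = 1
  c[23] = d·G[:,23] = (10101101100100011110011001)·(00000000000000000010000000) mod 2 = 0+0+0+0+0+0+0+0+0+0+0+0+0+0+0+0+0+0+1+0+0+0+0+0+0+0 mod 2 = 1
  c[24] = d·G[:,24] = (10101101100100011110011001)·(00000000000000000001000000) mod 2 = 0+0+0+0+0+0+0+0+0+0+0+0+0+0+0+0+0+0+0+0+0+0+0+0+0+0 mod 2 = 0
  c[25] = d·G[:,25] = (10101101100100011110011001)·(00000000000000000000100000) mod 2 = 0+0+0+0+0+0+0+0+0+0+0+0+0+0+0+0+0+0+0+0+0+0+0+0+0+0 mod 2 = 0
  c[26] = d·G[:,26] = (10101101100100011110011001)·(00000000000000000000010000) mod 2 = 0+0+0+0+0+0+0+0+0+0+0+0+0+0+0+0+0+0+0+0+0+1+0+0+0+0 mod 2 = 1
  c[27] = d·G[:,27] = (10101101100100011110011001)·(00000000000000000000001000) mod 2 = 0+0+0+0+0+0+0+0+0+0+0+0+0+0+0+0+0+0+0+0+0+0+1+0+0+0 mod 2 = 1
  c[28] = d·G[:,28] = (10101101100100011110011001)·(00000000000000000000000100) mod 2 = 0+0+0+0+0+0+0+0+0+0+0+0+0+0+0+0+0+0+0+0+0+0+0+0+0+0 mod 2 = 0
  c[29] = d·G[:,29] = (10101101100100011110011001)·(00000000000000000000000010) mod 2 = 0+0+0+0+0+0+0+0+0+0+0+0+0+0+0+0+0+0+0+0+0+0+0+0+0+0 mod 2 = 0
  c[30] = d·G[:,30] = (10101101100100011110011001)·(00000000000000000000000001) mod 2 = 0+0+0+0+0+0+0+0+0+0+0+0+0+0+0+0+0+0+0+0+0+0+0+0+0+1 mod 2 = 1
Codeword = 0110010011011000100011110011001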